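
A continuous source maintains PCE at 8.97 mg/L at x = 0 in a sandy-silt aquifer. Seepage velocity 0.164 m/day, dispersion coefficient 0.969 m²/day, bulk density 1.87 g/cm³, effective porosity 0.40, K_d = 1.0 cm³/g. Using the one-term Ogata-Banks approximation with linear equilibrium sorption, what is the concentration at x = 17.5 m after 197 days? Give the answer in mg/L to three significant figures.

Retardation factor R = 1 + ρ_b·K_d/n = 1 + 1.87 × 1.0/0.40 = 5.675.
Sorption retards both mechanisms: v_R = v/R = 0.02890 m/day, D_R = D/R = 0.1707 m²/day.
v_R·t = 0.02890 × 197 = 5.6933 m; 2√(D_R t) = 11.60 m; argument = (17.5 − 5.6933)/11.60 = 1.018.
C = C₀ × ½·erfc(1.018) = 8.97 × 0.07498 = 0.673 mg/L.

0.673 mg/L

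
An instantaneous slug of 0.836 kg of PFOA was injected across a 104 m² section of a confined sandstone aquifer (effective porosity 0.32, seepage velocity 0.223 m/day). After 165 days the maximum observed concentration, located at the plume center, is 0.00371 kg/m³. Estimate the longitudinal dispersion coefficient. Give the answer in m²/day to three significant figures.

0.0221 m²/day

At the plume center C_max = M/(n_e·A·√(4πDt)), so D = M²/(4πt·(n_e·A·C_max)²).
n_e·A·C_max = 0.32 × 104 × 0.00371 = 0.1235 kg/m.
D = 0.836²/(4π × 165 × 0.1235²) = 0.0221 m²/day.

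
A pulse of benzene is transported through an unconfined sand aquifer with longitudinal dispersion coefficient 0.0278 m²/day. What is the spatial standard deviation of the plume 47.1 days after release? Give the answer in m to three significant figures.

Dispersive spreading gives a Gaussian with σ² = 2Dt; advection only shifts the center.
σ = √(2 × 0.0278 × 47.1) = 1.62 m.

1.62 m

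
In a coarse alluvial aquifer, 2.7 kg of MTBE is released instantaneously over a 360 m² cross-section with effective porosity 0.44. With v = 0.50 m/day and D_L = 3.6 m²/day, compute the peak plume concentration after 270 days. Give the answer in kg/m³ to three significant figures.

The peak of an instantaneous 1D plume sits at x = vt; there the Gaussian factor is 1 and C_max = M/(n_e·A·√(4πDt)), where n_e·A is the pore area the mass is dissolved in.
√(4πDt) = √(4π × 3.6 × 270) = 110.5 m, so C_max = 2.7/(0.44 × 360 × 110.5) = 0.000154 kg/m³.

0.000154 kg/m³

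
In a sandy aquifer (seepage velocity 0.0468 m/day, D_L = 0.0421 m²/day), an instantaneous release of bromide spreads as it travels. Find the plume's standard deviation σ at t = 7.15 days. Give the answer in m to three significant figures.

0.776 m

Dispersive spreading gives a Gaussian with σ² = 2Dt; advection only shifts the center.
σ = √(2 × 0.0421 × 7.15) = 0.776 m.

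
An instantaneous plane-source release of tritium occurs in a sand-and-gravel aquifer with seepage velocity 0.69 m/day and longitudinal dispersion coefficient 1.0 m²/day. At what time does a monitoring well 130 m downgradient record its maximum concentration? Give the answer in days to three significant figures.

For the 1D instantaneous-source solution, setting ∂C/∂t = 0 at fixed x gives v²t² + 2Dt − x² = 0, so t = (√(D² + v²x²) − D)/v².
√(D² + v²x²) = √(1.0² + 0.69² × 130²) = 89.71; v² = 0.4761.
t = (89.71 − 1.0)/0.4761 = 186 days (vs. the pure-advection estimate x/v = 188 d).

186 days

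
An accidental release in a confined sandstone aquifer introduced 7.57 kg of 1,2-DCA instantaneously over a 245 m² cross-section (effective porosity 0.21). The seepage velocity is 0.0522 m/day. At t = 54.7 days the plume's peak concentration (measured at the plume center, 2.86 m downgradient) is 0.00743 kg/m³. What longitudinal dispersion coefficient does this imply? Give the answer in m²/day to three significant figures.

At the plume center C_max = M/(n_e·A·√(4πDt)), so D = M²/(4πt·(n_e·A·C_max)²).
n_e·A·C_max = 0.21 × 245 × 0.00743 = 0.3823 kg/m.
D = 7.57²/(4π × 54.7 × 0.3823²) = 0.570 m²/day.

0.570 m²/day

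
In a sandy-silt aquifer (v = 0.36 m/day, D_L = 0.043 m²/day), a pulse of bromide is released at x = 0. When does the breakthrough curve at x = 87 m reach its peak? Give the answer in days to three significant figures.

For the 1D instantaneous-source solution, setting ∂C/∂t = 0 at fixed x gives v²t² + 2Dt − x² = 0, so t = (√(D² + v²x²) − D)/v².
√(D² + v²x²) = √(0.043² + 0.36² × 87²) = 31.32; v² = 0.1296.
t = (31.32 − 0.043)/0.1296 = 241 days (vs. the pure-advection estimate x/v = 242 d).

241 days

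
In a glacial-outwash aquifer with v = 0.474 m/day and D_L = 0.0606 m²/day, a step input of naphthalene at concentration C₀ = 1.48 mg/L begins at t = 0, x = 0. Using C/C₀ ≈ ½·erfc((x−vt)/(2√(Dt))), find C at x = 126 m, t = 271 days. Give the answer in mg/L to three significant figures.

For a continuous step input, C/C₀ ≈ ½·erfc((x−vt)/(2√(Dt))).
vt = 0.474 × 271 = 128.454 m and 2√(Dt) = 2√(0.0606 × 271) = 8.105 m.
Argument (x−vt)/(2√(Dt)) = (126 − 128.454)/8.105 = -0.3028; ½·erfc(-0.3028) = 0.6658.
C = 1.48 × 0.6658 = 0.985 mg/L.

0.985 mg/L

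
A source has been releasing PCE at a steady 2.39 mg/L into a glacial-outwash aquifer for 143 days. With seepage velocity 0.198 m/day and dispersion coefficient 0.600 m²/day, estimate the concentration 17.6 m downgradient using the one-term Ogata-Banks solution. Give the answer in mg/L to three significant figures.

For a continuous step input, C/C₀ ≈ ½·erfc((x−vt)/(2√(Dt))).
vt = 0.198 × 143 = 28.314 m and 2√(Dt) = 2√(0.600 × 143) = 18.53 m.
Argument (x−vt)/(2√(Dt)) = (17.6 − 28.314)/18.53 = -0.5782; ½·erfc(-0.5782) = 0.7932.
C = 2.39 × 0.7932 = 1.90 mg/L.

1.90 mg/L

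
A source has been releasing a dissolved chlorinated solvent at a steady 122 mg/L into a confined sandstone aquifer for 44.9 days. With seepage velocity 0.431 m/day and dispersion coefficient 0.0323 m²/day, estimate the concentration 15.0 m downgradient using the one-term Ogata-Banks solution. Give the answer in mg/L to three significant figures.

For a continuous step input, C/C₀ ≈ ½·erfc((x−vt)/(2√(Dt))).
vt = 0.431 × 44.9 = 19.3519 m and 2√(Dt) = 2√(0.0323 × 44.9) = 2.409 m.
Argument (x−vt)/(2√(Dt)) = (15.0 − 19.3519)/2.409 = -1.807; ½·erfc(-1.807) = 0.9947.
C = 122 × 0.9947 = 121 mg/L.

121 mg/L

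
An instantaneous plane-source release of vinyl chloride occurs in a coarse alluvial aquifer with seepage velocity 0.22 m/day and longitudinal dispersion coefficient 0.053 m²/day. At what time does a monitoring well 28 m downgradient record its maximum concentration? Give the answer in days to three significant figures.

For the 1D instantaneous-source solution, setting ∂C/∂t = 0 at fixed x gives v²t² + 2Dt − x² = 0, so t = (√(D² + v²x²) − D)/v².
√(D² + v²x²) = √(0.053² + 0.22² × 28²) = 6.160; v² = 0.0484.
t = (6.160 − 0.053)/0.0484 = 126 days (vs. the pure-advection estimate x/v = 127 d).

126 days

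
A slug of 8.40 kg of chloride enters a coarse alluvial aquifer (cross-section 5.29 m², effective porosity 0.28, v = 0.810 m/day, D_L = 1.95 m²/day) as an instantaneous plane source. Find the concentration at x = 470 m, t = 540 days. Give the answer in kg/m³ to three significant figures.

0.0383 kg/m³

For an instantaneous plane source, C(x,t) = M/(n_e·A·√(4πDt)) · exp(−(x−vt)²/(4Dt)), with n_e·A the pore (flow) area.
Plume center vt = 0.810 × 540 = 437.4 m, so the well at 470 m is 32.6 m downgradient of the peak.
√(4πDt) = 115.0 m, giving peak height M/(n_e·A·√(4πDt)) = 8.40/(0.28 × 5.29 × 115.0) = 0.04931 kg/m³.
(x−vt)²/(4Dt) = (32.6)²/(4 × 1.95 × 540) = 0.2523; exp(−0.2523) = 0.7770.
C = 0.04931 × 0.7770 = 0.0383 kg/m³.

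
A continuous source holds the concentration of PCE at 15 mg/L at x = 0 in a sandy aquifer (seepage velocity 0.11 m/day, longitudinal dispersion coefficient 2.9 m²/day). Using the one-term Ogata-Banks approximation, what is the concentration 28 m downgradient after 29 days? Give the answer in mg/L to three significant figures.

0.418 mg/L

For a continuous step input, C/C₀ ≈ ½·erfc((x−vt)/(2√(Dt))).
vt = 0.11 × 29 = 3.19 m and 2√(Dt) = 2√(2.9 × 29) = 18.34 m.
Argument (x−vt)/(2√(Dt)) = (28 − 3.19)/18.34 = 1.353; ½·erfc(1.353) = 0.02785.
C = 15 × 0.02785 = 0.418 mg/L.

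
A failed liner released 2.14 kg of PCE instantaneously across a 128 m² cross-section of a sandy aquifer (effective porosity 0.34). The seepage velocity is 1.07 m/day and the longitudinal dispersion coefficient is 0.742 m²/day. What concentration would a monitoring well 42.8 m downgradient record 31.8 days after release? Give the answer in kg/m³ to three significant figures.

For an instantaneous plane source, C(x,t) = M/(n_e·A·√(4πDt)) · exp(−(x−vt)²/(4Dt)), with n_e·A the pore (flow) area.
Plume center vt = 1.07 × 31.8 = 34.026 m, so the well at 42.8 m is 8.774 m downgradient of the peak.
√(4πDt) = 17.22 m, giving peak height M/(n_e·A·√(4πDt)) = 2.14/(0.34 × 128 × 17.22) = 0.002856 kg/m³.
(x−vt)²/(4Dt) = (8.774)²/(4 × 0.742 × 31.8) = 0.8157; exp(−0.8157) = 0.4423.
C = 0.002856 × 0.4423 = 0.00126 kg/m³.

0.00126 kg/m³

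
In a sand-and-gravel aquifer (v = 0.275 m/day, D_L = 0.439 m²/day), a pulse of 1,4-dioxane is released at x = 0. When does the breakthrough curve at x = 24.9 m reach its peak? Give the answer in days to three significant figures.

84.9 days

For the 1D instantaneous-source solution, setting ∂C/∂t = 0 at fixed x gives v²t² + 2Dt − x² = 0, so t = (√(D² + v²x²) − D)/v².
√(D² + v²x²) = √(0.439² + 0.275² × 24.9²) = 6.862; v² = 0.075625.
t = (6.862 − 0.439)/0.075625 = 84.9 days (vs. the pure-advection estimate x/v = 90.5 d).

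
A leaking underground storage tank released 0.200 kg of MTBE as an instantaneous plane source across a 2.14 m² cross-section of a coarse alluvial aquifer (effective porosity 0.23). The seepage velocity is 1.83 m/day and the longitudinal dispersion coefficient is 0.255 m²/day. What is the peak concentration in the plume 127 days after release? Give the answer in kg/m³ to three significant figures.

The peak of an instantaneous 1D plume sits at x = vt; there the Gaussian factor is 1 and C_max = M/(n_e·A·√(4πDt)), where n_e·A is the pore area the mass is dissolved in.
√(4πDt) = √(4π × 0.255 × 127) = 20.17 m, so C_max = 0.200/(0.23 × 2.14 × 20.17) = 0.0201 kg/m³.

0.0201 kg/m³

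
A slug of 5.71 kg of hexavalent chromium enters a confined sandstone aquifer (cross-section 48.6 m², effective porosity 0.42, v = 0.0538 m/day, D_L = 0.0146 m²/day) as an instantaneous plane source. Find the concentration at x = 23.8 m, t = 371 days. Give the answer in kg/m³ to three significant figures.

0.0172 kg/m³

For an instantaneous plane source, C(x,t) = M/(n_e·A·√(4πDt)) · exp(−(x−vt)²/(4Dt)), with n_e·A the pore (flow) area.
Plume center vt = 0.0538 × 371 = 19.9598 m, so the well at 23.8 m is 3.8402 m downgradient of the peak.
√(4πDt) = 8.250 m, giving peak height M/(n_e·A·√(4πDt)) = 5.71/(0.42 × 48.6 × 8.250) = 0.03391 kg/m³.
(x−vt)²/(4Dt) = (3.8402)²/(4 × 0.0146 × 371) = 0.6806; exp(−0.6806) = 0.5063.
C = 0.03391 × 0.5063 = 0.0172 kg/m³.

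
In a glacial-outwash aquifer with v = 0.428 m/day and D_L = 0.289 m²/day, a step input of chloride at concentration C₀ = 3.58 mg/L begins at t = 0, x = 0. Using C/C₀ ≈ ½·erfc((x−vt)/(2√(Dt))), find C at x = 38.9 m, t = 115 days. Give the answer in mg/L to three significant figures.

For a continuous step input, C/C₀ ≈ ½·erfc((x−vt)/(2√(Dt))).
vt = 0.428 × 115 = 49.22 m and 2√(Dt) = 2√(0.289 × 115) = 11.53 m.
Argument (x−vt)/(2√(Dt)) = (38.9 − 49.22)/11.53 = -0.8951; ½·erfc(-0.8951) = 0.8972.
C = 3.58 × 0.8972 = 3.21 mg/L.

3.21 mg/L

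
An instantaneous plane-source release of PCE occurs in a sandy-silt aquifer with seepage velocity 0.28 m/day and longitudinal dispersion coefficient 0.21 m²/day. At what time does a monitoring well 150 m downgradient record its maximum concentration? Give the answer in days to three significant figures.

For the 1D instantaneous-source solution, setting ∂C/∂t = 0 at fixed x gives v²t² + 2Dt − x² = 0, so t = (√(D² + v²x²) − D)/v².
√(D² + v²x²) = √(0.21² + 0.28² × 150²) = 42.00; v² = 0.0784.
t = (42.00 − 0.21)/0.0784 = 533 days (vs. the pure-advection estimate x/v = 536 d).

533 days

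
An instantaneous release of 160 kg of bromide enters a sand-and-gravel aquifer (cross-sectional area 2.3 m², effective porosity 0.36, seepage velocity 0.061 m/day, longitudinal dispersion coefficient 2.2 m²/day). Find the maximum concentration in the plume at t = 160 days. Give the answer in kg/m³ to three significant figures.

2.91 kg/m³

The peak of an instantaneous 1D plume sits at x = vt; there the Gaussian factor is 1 and C_max = M/(n_e·A·√(4πDt)), where n_e·A is the pore area the mass is dissolved in.
√(4πDt) = √(4π × 2.2 × 160) = 66.51 m, so C_max = 160/(0.36 × 2.3 × 66.51) = 2.91 kg/m³.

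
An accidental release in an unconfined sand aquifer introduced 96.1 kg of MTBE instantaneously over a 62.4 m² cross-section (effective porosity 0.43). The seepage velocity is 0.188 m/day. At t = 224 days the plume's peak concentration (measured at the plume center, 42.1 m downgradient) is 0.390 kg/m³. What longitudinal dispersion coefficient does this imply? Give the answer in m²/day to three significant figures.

At the plume center C_max = M/(n_e·A·√(4πDt)), so D = M²/(4πt·(n_e·A·C_max)²).
n_e·A·C_max = 0.43 × 62.4 × 0.390 = 10.46 kg/m.
D = 96.1²/(4π × 224 × 10.46²) = 0.0300 m²/day.

0.0300 m²/day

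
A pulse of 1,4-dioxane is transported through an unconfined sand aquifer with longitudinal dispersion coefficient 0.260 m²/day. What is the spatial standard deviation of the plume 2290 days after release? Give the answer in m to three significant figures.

34.5 m

Dispersive spreading gives a Gaussian with σ² = 2Dt; advection only shifts the center.
σ = √(2 × 0.260 × 2290) = 34.5 m.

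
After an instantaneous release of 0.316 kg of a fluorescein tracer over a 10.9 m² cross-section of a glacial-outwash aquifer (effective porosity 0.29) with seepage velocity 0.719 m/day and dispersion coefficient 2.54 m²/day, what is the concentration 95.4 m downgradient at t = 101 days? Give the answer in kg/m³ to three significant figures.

For an instantaneous plane source, C(x,t) = M/(n_e·A·√(4πDt)) · exp(−(x−vt)²/(4Dt)), with n_e·A the pore (flow) area.
Plume center vt = 0.719 × 101 = 72.619 m, so the well at 95.4 m is 22.781 m downgradient of the peak.
√(4πDt) = 56.78 m, giving peak height M/(n_e·A·√(4πDt)) = 0.316/(0.29 × 10.9 × 56.78) = 0.001761 kg/m³.
(x−vt)²/(4Dt) = (22.781)²/(4 × 2.54 × 101) = 0.5057; exp(−0.5057) = 0.6031.
C = 0.001761 × 0.6031 = 0.00106 kg/m³.

0.00106 kg/m³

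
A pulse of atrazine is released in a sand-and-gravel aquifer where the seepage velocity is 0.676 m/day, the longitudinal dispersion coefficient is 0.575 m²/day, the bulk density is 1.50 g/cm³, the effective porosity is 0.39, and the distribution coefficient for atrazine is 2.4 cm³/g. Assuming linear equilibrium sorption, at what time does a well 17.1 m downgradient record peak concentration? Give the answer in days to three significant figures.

Retardation factor R = 1 + ρ_b·K_d/n = 1 + 1.50 × 2.4/0.39 = 10.23.
Sorption retards both mechanisms: v_R = v/R = 0.06608 m/day, D_R = D/R = 0.05621 m²/day.
Peak time from v_R²t² + 2D_R t − x² = 0: t = (√(D_R² + v_R²x²) − D_R)/v_R².
√(D_R² + v_R²x²) = √(0.05621² + 0.06608² × 17.1²) = 1.131; v_R² = 0.004367.
t = (1.131 − 0.05621)/0.004367 = 246 days.

246 days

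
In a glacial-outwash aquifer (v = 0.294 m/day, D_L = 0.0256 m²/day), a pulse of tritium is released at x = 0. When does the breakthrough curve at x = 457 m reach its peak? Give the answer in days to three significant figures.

For the 1D instantaneous-source solution, setting ∂C/∂t = 0 at fixed x gives v²t² + 2Dt − x² = 0, so t = (√(D² + v²x²) − D)/v².
√(D² + v²x²) = √(0.0256² + 0.294² × 457²) = 134.4; v² = 0.086436.
t = (134.4 − 0.0256)/0.086436 = 1550 days (vs. the pure-advection estimate x/v = 1550 d).

1550 days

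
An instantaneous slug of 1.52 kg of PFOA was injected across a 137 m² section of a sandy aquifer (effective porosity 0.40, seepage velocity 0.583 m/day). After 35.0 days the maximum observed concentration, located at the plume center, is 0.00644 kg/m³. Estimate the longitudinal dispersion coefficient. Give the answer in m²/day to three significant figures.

0.0422 m²/day

At the plume center C_max = M/(n_e·A·√(4πDt)), so D = M²/(4πt·(n_e·A·C_max)²).
n_e·A·C_max = 0.40 × 137 × 0.00644 = 0.3529 kg/m.
D = 1.52²/(4π × 35.0 × 0.3529²) = 0.0422 m²/day.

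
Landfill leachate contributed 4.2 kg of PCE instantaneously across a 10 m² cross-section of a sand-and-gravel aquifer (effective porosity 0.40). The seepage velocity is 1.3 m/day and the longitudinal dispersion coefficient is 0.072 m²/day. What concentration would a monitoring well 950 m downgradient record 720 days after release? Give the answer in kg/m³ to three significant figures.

0.0160 kg/m³

For an instantaneous plane source, C(x,t) = M/(n_e·A·√(4πDt)) · exp(−(x−vt)²/(4Dt)), with n_e·A the pore (flow) area.
Plume center vt = 1.3 × 720 = 936 m, so the well at 950 m is 14 m downgradient of the peak.
√(4πDt) = 25.52 m, giving peak height M/(n_e·A·√(4πDt)) = 4.2/(0.40 × 10 × 25.52) = 0.04114 kg/m³.
(x−vt)²/(4Dt) = (14)²/(4 × 0.072 × 720) = 0.9452; exp(−0.9452) = 0.3886.
C = 0.04114 × 0.3886 = 0.0160 kg/m³.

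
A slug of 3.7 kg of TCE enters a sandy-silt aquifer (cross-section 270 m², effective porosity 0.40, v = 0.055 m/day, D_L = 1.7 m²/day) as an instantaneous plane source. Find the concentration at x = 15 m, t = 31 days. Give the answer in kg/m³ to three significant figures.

0.000576 kg/m³

For an instantaneous plane source, C(x,t) = M/(n_e·A·√(4πDt)) · exp(−(x−vt)²/(4Dt)), with n_e·A the pore (flow) area.
Plume center vt = 0.055 × 31 = 1.705 m, so the well at 15 m is 13.295 m downgradient of the peak.
√(4πDt) = 25.73 m, giving peak height M/(n_e·A·√(4πDt)) = 3.7/(0.40 × 270 × 25.73) = 0.001331 kg/m³.
(x−vt)²/(4Dt) = (13.295)²/(4 × 1.7 × 31) = 0.8385; exp(−0.8385) = 0.4324.
C = 0.001331 × 0.4324 = 0.000576 kg/m³.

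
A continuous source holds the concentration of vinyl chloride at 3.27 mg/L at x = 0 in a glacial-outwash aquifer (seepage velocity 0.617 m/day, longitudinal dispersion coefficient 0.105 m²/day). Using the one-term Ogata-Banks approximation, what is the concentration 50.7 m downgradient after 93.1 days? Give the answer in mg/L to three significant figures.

3.06 mg/L

For a continuous step input, C/C₀ ≈ ½·erfc((x−vt)/(2√(Dt))).
vt = 0.617 × 93.1 = 57.4427 m and 2√(Dt) = 2√(0.105 × 93.1) = 6.253 m.
Argument (x−vt)/(2√(Dt)) = (50.7 − 57.4427)/6.253 = -1.078; ½·erfc(-1.078) = 0.9363.
C = 3.27 × 0.9363 = 3.06 mg/L.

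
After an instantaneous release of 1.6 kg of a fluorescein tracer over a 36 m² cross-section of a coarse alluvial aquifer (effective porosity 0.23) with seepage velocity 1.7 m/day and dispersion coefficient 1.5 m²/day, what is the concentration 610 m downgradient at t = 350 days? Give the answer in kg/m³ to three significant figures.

For an instantaneous plane source, C(x,t) = M/(n_e·A·√(4πDt)) · exp(−(x−vt)²/(4Dt)), with n_e·A the pore (flow) area.
Plume center vt = 1.7 × 350 = 595 m, so the well at 610 m is 15 m downgradient of the peak.
√(4πDt) = 81.22 m, giving peak height M/(n_e·A·√(4πDt)) = 1.6/(0.23 × 36 × 81.22) = 0.002379 kg/m³.
(x−vt)²/(4Dt) = (15)²/(4 × 1.5 × 350) = 0.1071; exp(−0.1071) = 0.8984.
C = 0.002379 × 0.8984 = 0.00214 kg/m³.

0.00214 kg/m³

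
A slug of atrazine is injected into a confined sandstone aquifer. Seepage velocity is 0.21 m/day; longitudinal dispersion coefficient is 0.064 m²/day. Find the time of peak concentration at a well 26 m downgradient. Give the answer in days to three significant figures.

For the 1D instantaneous-source solution, setting ∂C/∂t = 0 at fixed x gives v²t² + 2Dt − x² = 0, so t = (√(D² + v²x²) − D)/v².
√(D² + v²x²) = √(0.064² + 0.21² × 26²) = 5.460; v² = 0.0441.
t = (5.460 − 0.064)/0.0441 = 122 days (vs. the pure-advection estimate x/v = 124 d).

122 days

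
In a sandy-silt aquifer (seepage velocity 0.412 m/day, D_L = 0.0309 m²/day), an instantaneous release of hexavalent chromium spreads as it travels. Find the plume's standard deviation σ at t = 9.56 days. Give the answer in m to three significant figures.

Dispersive spreading gives a Gaussian with σ² = 2Dt; advection only shifts the center.
σ = √(2 × 0.0309 × 9.56) = 0.769 m.

0.769 m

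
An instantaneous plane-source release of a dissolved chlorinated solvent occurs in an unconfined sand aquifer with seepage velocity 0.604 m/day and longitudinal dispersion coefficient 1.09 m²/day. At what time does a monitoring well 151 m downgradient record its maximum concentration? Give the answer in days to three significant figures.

247 days

For the 1D instantaneous-source solution, setting ∂C/∂t = 0 at fixed x gives v²t² + 2Dt − x² = 0, so t = (√(D² + v²x²) − D)/v².
√(D² + v²x²) = √(1.09² + 0.604² × 151²) = 91.21; v² = 0.364816.
t = (91.21 − 1.09)/0.364816 = 247 days (vs. the pure-advection estimate x/v = 250 d).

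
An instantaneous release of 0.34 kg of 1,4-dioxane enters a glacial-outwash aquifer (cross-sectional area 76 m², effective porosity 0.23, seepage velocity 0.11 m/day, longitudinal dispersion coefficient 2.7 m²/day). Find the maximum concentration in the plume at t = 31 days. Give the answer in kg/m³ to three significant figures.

The peak of an instantaneous 1D plume sits at x = vt; there the Gaussian factor is 1 and C_max = M/(n_e·A·√(4πDt)), where n_e·A is the pore area the mass is dissolved in.
√(4πDt) = √(4π × 2.7 × 31) = 32.43 m, so C_max = 0.34/(0.23 × 76 × 32.43) = 0.000600 kg/m³.

0.000600 kg/m³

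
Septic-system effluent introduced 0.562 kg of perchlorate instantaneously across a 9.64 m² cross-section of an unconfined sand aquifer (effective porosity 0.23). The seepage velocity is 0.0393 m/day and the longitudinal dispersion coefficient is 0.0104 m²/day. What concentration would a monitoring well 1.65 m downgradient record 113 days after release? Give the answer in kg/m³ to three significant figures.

For an instantaneous plane source, C(x,t) = M/(n_e·A·√(4πDt)) · exp(−(x−vt)²/(4Dt)), with n_e·A the pore (flow) area.
Plume center vt = 0.0393 × 113 = 4.4409 m, so the well at 1.65 m is 2.7909 m upgradient of the peak.
√(4πDt) = 3.843 m, giving peak height M/(n_e·A·√(4πDt)) = 0.562/(0.23 × 9.64 × 3.843) = 0.06596 kg/m³.
(x−vt)²/(4Dt) = (-2.7909)²/(4 × 0.0104 × 113) = 1.657; exp(−1.657) = 0.1907.
C = 0.06596 × 0.1907 = 0.0126 kg/m³.

0.0126 kg/m³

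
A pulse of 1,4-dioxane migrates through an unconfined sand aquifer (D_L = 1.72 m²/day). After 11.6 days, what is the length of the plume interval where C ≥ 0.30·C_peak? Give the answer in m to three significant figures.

19.6 m

The plume is Gaussian with σ = √(2Dt) = √(2 × 1.72 × 11.6) = 6.317 m.
C/C_peak = exp(−Δx²/(2σ²)) = 0.30 ⇒ Δx = σ·√(−2 ln 0.30) = 6.317 × 1.552 = 9.804 m.
Width = 2Δx = 19.6 m.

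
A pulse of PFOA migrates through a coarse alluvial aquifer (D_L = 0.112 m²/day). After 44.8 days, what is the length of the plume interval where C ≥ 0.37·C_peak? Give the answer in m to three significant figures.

8.93 m

The plume is Gaussian with σ = √(2Dt) = √(2 × 0.112 × 44.8) = 3.168 m.
C/C_peak = exp(−Δx²/(2σ²)) = 0.37 ⇒ Δx = σ·√(−2 ln 0.37) = 3.168 × 1.410 = 4.467 m.
Width = 2Δx = 8.93 m.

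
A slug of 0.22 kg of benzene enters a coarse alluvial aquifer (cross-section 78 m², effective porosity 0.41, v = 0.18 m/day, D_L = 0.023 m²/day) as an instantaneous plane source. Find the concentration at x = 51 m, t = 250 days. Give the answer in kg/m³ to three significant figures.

0.000169 kg/m³

For an instantaneous plane source, C(x,t) = M/(n_e·A·√(4πDt)) · exp(−(x−vt)²/(4Dt)), with n_e·A the pore (flow) area.
Plume center vt = 0.18 × 250 = 45 m, so the well at 51 m is 6 m downgradient of the peak.
√(4πDt) = 8.500 m, giving peak height M/(n_e·A·√(4πDt)) = 0.22/(0.41 × 78 × 8.500) = 0.0008093 kg/m³.
(x−vt)²/(4Dt) = (6)²/(4 × 0.023 × 250) = 1.565; exp(−1.565) = 0.2091.
C = 0.0008093 × 0.2091 = 0.000169 kg/m³.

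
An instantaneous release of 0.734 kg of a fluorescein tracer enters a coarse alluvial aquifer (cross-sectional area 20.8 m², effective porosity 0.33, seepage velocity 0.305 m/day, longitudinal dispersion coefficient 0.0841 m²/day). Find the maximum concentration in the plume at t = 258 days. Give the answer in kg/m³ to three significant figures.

0.00648 kg/m³

The peak of an instantaneous 1D plume sits at x = vt; there the Gaussian factor is 1 and C_max = M/(n_e·A·√(4πDt)), where n_e·A is the pore area the mass is dissolved in.
√(4πDt) = √(4π × 0.0841 × 258) = 16.51 m, so C_max = 0.734/(0.33 × 20.8 × 16.51) = 0.00648 kg/m³.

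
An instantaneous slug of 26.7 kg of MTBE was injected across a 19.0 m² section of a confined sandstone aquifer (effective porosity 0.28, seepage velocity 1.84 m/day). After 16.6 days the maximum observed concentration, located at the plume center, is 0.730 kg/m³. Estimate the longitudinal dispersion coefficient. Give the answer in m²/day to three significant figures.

0.227 m²/day

At the plume center C_max = M/(n_e·A·√(4πDt)), so D = M²/(4πt·(n_e·A·C_max)²).
n_e·A·C_max = 0.28 × 19.0 × 0.730 = 3.884 kg/m.
D = 26.7²/(4π × 16.6 × 3.884²) = 0.227 m²/day.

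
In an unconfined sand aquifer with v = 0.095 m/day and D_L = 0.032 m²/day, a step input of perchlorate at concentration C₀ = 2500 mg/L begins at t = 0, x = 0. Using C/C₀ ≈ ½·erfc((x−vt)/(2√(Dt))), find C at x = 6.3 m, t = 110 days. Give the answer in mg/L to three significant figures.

2350 mg/L

For a continuous step input, C/C₀ ≈ ½·erfc((x−vt)/(2√(Dt))).
vt = 0.095 × 110 = 10.45 m and 2√(Dt) = 2√(0.032 × 110) = 3.752 m.
Argument (x−vt)/(2√(Dt)) = (6.3 − 10.45)/3.752 = -1.106; ½·erfc(-1.106) = 0.9411.
C = 2500 × 0.9411 = 2350 mg/L.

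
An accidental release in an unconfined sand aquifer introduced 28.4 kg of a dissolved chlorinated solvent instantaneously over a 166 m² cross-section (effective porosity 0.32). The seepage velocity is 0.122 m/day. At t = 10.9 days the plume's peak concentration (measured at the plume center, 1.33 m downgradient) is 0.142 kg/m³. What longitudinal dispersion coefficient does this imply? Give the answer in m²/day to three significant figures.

0.103 m²/day

At the plume center C_max = M/(n_e·A·√(4πDt)), so D = M²/(4πt·(n_e·A·C_max)²).
n_e·A·C_max = 0.32 × 166 × 0.142 = 7.543 kg/m.
D = 28.4²/(4π × 10.9 × 7.543²) = 0.103 m²/day.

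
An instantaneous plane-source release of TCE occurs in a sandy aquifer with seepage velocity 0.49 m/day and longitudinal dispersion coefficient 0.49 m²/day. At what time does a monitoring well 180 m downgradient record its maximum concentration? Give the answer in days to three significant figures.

365 days

For the 1D instantaneous-source solution, setting ∂C/∂t = 0 at fixed x gives v²t² + 2Dt − x² = 0, so t = (√(D² + v²x²) − D)/v².
√(D² + v²x²) = √(0.49² + 0.49² × 180²) = 88.20; v² = 0.2401.
t = (88.20 − 0.49)/0.2401 = 365 days (vs. the pure-advection estimate x/v = 367 d).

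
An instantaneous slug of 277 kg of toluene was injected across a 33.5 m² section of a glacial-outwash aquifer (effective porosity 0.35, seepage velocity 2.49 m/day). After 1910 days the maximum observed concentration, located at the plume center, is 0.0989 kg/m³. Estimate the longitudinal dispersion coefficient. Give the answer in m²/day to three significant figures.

At the plume center C_max = M/(n_e·A·√(4πDt)), so D = M²/(4πt·(n_e·A·C_max)²).
n_e·A·C_max = 0.35 × 33.5 × 0.0989 = 1.160 kg/m.
D = 277²/(4π × 1910 × 1.160²) = 2.38 m²/day.

2.38 m²/day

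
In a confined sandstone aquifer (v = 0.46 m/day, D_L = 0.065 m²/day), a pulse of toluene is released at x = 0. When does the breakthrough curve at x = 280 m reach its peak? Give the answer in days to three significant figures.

For the 1D instantaneous-source solution, setting ∂C/∂t = 0 at fixed x gives v²t² + 2Dt − x² = 0, so t = (√(D² + v²x²) − D)/v².
√(D² + v²x²) = √(0.065² + 0.46² × 280²) = 128.8; v² = 0.2116.
t = (128.8 − 0.065)/0.2116 = 608 days (vs. the pure-advection estimate x/v = 609 d).

608 days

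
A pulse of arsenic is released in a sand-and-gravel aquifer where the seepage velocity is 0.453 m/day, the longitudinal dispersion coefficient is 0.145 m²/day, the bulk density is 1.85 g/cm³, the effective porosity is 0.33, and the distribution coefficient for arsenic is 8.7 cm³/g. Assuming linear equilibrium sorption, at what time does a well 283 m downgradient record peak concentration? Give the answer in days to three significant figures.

Retardation factor R = 1 + ρ_b·K_d/n = 1 + 1.85 × 8.7/0.33 = 49.77.
Sorption retards both mechanisms: v_R = v/R = 0.009102 m/day, D_R = D/R = 0.002913 m²/day.
Peak time from v_R²t² + 2D_R t − x² = 0: t = (√(D_R² + v_R²x²) − D_R)/v_R².
√(D_R² + v_R²x²) = √(0.002913² + 0.009102² × 283²) = 2.576; v_R² = 8.285e-05.
t = (2.576 − 0.002913)/8.285e-05 = 31100 days.

31100 days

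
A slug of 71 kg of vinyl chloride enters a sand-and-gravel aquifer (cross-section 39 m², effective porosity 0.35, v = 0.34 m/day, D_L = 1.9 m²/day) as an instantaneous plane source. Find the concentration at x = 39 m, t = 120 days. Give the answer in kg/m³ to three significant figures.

0.0968 kg/m³

For an instantaneous plane source, C(x,t) = M/(n_e·A·√(4πDt)) · exp(−(x−vt)²/(4Dt)), with n_e·A the pore (flow) area.
Plume center vt = 0.34 × 120 = 40.8 m, so the well at 39 m is 1.8 m upgradient of the peak.
√(4πDt) = 53.53 m, giving peak height M/(n_e·A·√(4πDt)) = 71/(0.35 × 39 × 53.53) = 0.09717 kg/m³.
(x−vt)²/(4Dt) = (-1.8)²/(4 × 1.9 × 120) = 0.003553; exp(−0.003553) = 0.9965.
C = 0.09717 × 0.9965 = 0.0968 kg/m³.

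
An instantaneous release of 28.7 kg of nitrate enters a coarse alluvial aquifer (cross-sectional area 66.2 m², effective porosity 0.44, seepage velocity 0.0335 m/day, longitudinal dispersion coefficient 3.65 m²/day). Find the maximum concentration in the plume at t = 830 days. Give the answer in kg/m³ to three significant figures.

The peak of an instantaneous 1D plume sits at x = vt; there the Gaussian factor is 1 and C_max = M/(n_e·A·√(4πDt)), where n_e·A is the pore area the mass is dissolved in.
√(4πDt) = √(4π × 3.65 × 830) = 195.1 m, so C_max = 28.7/(0.44 × 66.2 × 195.1) = 0.00505 kg/m³.

0.00505 kg/m³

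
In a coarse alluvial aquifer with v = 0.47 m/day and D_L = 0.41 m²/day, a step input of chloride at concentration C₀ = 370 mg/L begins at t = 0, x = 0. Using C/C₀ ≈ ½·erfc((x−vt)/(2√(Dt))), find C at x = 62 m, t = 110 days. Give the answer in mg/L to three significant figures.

For a continuous step input, C/C₀ ≈ ½·erfc((x−vt)/(2√(Dt))).
vt = 0.47 × 110 = 51.7 m and 2√(Dt) = 2√(0.41 × 110) = 13.43 m.
Argument (x−vt)/(2√(Dt)) = (62 − 51.7)/13.43 = 0.7669; ½·erfc(0.7669) = 0.1391.
C = 370 × 0.1391 = 51.5 mg/L.

51.5 mg/L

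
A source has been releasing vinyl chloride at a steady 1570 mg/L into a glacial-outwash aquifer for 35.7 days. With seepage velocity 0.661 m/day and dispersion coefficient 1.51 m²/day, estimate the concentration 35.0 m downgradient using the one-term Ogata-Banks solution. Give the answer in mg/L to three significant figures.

For a continuous step input, C/C₀ ≈ ½·erfc((x−vt)/(2√(Dt))).
vt = 0.661 × 35.7 = 23.5977 m and 2√(Dt) = 2√(1.51 × 35.7) = 14.68 m.
Argument (x−vt)/(2√(Dt)) = (35.0 − 23.5977)/14.68 = 0.7767; ½·erfc(0.7767) = 0.1360.
C = 1570 × 0.1360 = 214 mg/L.

214 mg/L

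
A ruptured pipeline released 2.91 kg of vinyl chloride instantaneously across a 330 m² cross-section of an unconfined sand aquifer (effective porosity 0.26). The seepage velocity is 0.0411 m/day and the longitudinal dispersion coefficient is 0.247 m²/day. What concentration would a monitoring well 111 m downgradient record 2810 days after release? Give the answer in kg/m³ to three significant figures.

For an instantaneous plane source, C(x,t) = M/(n_e·A·√(4πDt)) · exp(−(x−vt)²/(4Dt)), with n_e·A the pore (flow) area.
Plume center vt = 0.0411 × 2810 = 115.491 m, so the well at 111 m is 4.491 m upgradient of the peak.
√(4πDt) = 93.39 m, giving peak height M/(n_e·A·√(4πDt)) = 2.91/(0.26 × 330 × 93.39) = 0.0003632 kg/m³.
(x−vt)²/(4Dt) = (-4.491)²/(4 × 0.247 × 2810) = 0.007265; exp(−0.007265) = 0.9928.
C = 0.0003632 × 0.9928 = 0.000361 kg/m³.

0.000361 kg/m³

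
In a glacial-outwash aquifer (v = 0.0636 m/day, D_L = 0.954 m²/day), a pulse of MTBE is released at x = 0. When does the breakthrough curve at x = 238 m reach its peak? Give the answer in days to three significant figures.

For the 1D instantaneous-source solution, setting ∂C/∂t = 0 at fixed x gives v²t² + 2Dt − x² = 0, so t = (√(D² + v²x²) − D)/v².
√(D² + v²x²) = √(0.954² + 0.0636² × 238²) = 15.17; v² = 0.00404496.
t = (15.17 − 0.954)/0.00404496 = 3510 days (vs. the pure-advection estimate x/v = 3740 d).

3510 days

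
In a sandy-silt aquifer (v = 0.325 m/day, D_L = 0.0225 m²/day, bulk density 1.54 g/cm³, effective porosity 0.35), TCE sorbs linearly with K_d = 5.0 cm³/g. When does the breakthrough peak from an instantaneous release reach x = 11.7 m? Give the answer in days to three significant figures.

823 days

Retardation factor R = 1 + ρ_b·K_d/n = 1 + 1.54 × 5.0/0.35 = 23.00.
Sorption retards both mechanisms: v_R = v/R = 0.01413 m/day, D_R = D/R = 0.0009783 m²/day.
Peak time from v_R²t² + 2D_R t − x² = 0: t = (√(D_R² + v_R²x²) − D_R)/v_R².
√(D_R² + v_R²x²) = √(0.0009783² + 0.01413² × 11.7²) = 0.1653; v_R² = 0.0001997.
t = (0.1653 − 0.0009783)/0.0001997 = 823 days.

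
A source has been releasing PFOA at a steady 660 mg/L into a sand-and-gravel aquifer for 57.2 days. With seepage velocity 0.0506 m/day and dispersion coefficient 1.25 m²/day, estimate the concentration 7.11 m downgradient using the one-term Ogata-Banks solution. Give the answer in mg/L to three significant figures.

239 mg/L

For a continuous step input, C/C₀ ≈ ½·erfc((x−vt)/(2√(Dt))).
vt = 0.0506 × 57.2 = 2.89432 m and 2√(Dt) = 2√(1.25 × 57.2) = 16.91 m.
Argument (x−vt)/(2√(Dt)) = (7.11 − 2.89432)/16.91 = 0.2493; ½·erfc(0.2493) = 0.3622.
C = 660 × 0.3622 = 239 mg/L.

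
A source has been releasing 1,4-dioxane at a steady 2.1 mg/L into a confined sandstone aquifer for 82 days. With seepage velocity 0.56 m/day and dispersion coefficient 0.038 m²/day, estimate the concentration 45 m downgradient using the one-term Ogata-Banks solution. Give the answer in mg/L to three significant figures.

1.35 mg/L

For a continuous step input, C/C₀ ≈ ½·erfc((x−vt)/(2√(Dt))).
vt = 0.56 × 82 = 45.92 m and 2√(Dt) = 2√(0.038 × 82) = 3.530 m.
Argument (x−vt)/(2√(Dt)) = (45 − 45.92)/3.530 = -0.2606; ½·erfc(-0.2606) = 0.6438.
C = 2.1 × 0.6438 = 1.35 mg/L.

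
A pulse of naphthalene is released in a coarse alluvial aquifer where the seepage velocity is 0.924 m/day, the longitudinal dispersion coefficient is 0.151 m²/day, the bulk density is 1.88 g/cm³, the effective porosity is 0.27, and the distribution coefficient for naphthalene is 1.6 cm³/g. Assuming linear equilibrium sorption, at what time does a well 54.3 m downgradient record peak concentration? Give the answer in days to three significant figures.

Retardation factor R = 1 + ρ_b·K_d/n = 1 + 1.88 × 1.6/0.27 = 12.14.
Sorption retards both mechanisms: v_R = v/R = 0.07611 m/day, D_R = D/R = 0.01244 m²/day.
Peak time from v_R²t² + 2D_R t − x² = 0: t = (√(D_R² + v_R²x²) − D_R)/v_R².
√(D_R² + v_R²x²) = √(0.01244² + 0.07611² × 54.3²) = 4.133; v_R² = 0.005793.
t = (4.133 − 0.01244)/0.005793 = 711 days.

711 days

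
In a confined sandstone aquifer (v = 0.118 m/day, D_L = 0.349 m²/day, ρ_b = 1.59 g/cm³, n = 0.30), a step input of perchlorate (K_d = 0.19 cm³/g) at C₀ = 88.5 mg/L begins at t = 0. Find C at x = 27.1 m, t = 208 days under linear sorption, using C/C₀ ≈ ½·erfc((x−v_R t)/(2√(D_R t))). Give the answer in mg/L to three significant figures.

3.56 mg/L

Retardation factor R = 1 + ρ_b·K_d/n = 1 + 1.59 × 0.19/0.30 = 2.007.
Sorption retards both mechanisms: v_R = v/R = 0.05879 m/day, D_R = D/R = 0.1739 m²/day.
v_R·t = 0.05879 × 208 = 12.22832 m; 2√(D_R t) = 12.03 m; argument = (27.1 − 12.22832)/12.03 = 1.236.
C = C₀ × ½·erfc(1.236) = 88.5 × 0.04023 = 3.56 mg/L.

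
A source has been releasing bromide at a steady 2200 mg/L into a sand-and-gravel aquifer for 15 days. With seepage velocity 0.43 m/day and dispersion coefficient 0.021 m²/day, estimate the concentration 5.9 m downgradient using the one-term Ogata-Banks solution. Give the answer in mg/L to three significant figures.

For a continuous step input, C/C₀ ≈ ½·erfc((x−vt)/(2√(Dt))).
vt = 0.43 × 15 = 6.45 m and 2√(Dt) = 2√(0.021 × 15) = 1.122 m.
Argument (x−vt)/(2√(Dt)) = (5.9 − 6.45)/1.122 = -0.4902; ½·erfc(-0.4902) = 0.7559.
C = 2200 × 0.7559 = 1660 mg/L.

1660 mg/L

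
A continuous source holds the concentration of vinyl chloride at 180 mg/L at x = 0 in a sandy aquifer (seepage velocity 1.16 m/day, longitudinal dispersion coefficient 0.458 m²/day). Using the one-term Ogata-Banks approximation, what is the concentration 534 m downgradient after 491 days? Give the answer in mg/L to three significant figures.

For a continuous step input, C/C₀ ≈ ½·erfc((x−vt)/(2√(Dt))).
vt = 1.16 × 491 = 569.56 m and 2√(Dt) = 2√(0.458 × 491) = 29.99 m.
Argument (x−vt)/(2√(Dt)) = (534 − 569.56)/29.99 = -1.186; ½·erfc(-1.186) = 0.9533.
C = 180 × 0.9533 = 172 mg/L.

172 mg/L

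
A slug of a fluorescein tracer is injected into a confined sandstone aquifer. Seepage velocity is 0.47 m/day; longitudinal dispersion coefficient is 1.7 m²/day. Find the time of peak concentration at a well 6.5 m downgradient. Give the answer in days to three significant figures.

8.13 days

For the 1D instantaneous-source solution, setting ∂C/∂t = 0 at fixed x gives v²t² + 2Dt − x² = 0, so t = (√(D² + v²x²) − D)/v².
√(D² + v²x²) = √(1.7² + 0.47² × 6.5²) = 3.496; v² = 0.2209.
t = (3.496 − 1.7)/0.2209 = 8.13 days (vs. the pure-advection estimate x/v = 13.8 d).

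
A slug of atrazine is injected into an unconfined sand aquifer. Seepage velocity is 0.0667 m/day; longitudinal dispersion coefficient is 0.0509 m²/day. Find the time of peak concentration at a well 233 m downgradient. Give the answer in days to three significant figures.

3480 days

For the 1D instantaneous-source solution, setting ∂C/∂t = 0 at fixed x gives v²t² + 2Dt − x² = 0, so t = (√(D² + v²x²) − D)/v².
√(D² + v²x²) = √(0.0509² + 0.0667² × 233²) = 15.54; v² = 0.00444889.
t = (15.54 − 0.0509)/0.00444889 = 3480 days (vs. the pure-advection estimate x/v = 3490 d).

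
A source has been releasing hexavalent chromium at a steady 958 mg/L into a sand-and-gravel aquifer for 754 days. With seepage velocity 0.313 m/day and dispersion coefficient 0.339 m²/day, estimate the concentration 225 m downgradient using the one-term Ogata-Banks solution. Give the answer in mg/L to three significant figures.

658 mg/L

For a continuous step input, C/C₀ ≈ ½·erfc((x−vt)/(2√(Dt))).
vt = 0.313 × 754 = 236.002 m and 2√(Dt) = 2√(0.339 × 754) = 31.98 m.
Argument (x−vt)/(2√(Dt)) = (225 − 236.002)/31.98 = -0.3440; ½·erfc(-0.3440) = 0.6867.
C = 958 × 0.6867 = 658 mg/L.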